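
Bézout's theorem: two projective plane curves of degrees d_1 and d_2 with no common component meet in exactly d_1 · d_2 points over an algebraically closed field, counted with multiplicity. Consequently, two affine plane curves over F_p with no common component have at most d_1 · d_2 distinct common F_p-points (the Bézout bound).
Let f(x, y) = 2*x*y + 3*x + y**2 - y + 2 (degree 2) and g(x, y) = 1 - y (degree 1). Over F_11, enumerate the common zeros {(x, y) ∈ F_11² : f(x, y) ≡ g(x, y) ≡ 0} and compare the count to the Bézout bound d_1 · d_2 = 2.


Common zeros: {(4, 1)}; count = 1; Bézout bound = 2.

deg(f) = 2, deg(g) = 1, so Bézout bound = 2.
Scan x ∈ F_11. For each x, list the y ∈ F_11 with f(x, y) ≡ 0 and those with g(x, y) ≡ 0 (mod 11); the common zeros in that column are the intersection.
  x = 0: f ≡ 0 at y ∈ {5, 7}; g ≡ 0 at y ∈ {1}; common: ∅.
  x = 1: f ≡ 0 at y ∈ {2, 8}; g ≡ 0 at y ∈ {1}; common: ∅.
  x = 2: f ≡ 0 at y ∈ ∅; g ≡ 0 at y ∈ {1}; common: ∅.
  x = 3: f ≡ 0 at y ∈ {0, 6}; g ≡ 0 at y ∈ {1}; common: ∅.
  x = 4: f ≡ 0 at y ∈ {1, 3}; g ≡ 0 at y ∈ {1}; common: {1}.
  x = 5: f ≡ 0 at y ∈ ∅; g ≡ 0 at y ∈ {1}; common: ∅.
  x = 6: f ≡ 0 at y ∈ ∅; g ≡ 0 at y ∈ {1}; common: ∅.
  x = 7: f ≡ 0 at y ∈ {10}; g ≡ 0 at y ∈ {1}; common: ∅.
  x = 8: f ≡ 0 at y ∈ {9}; g ≡ 0 at y ∈ {1}; common: ∅.
  x = 9: f ≡ 0 at y ∈ ∅; g ≡ 0 at y ∈ {1}; common: ∅.
  x = 10: f ≡ 0 at y ∈ ∅; g ≡ 0 at y ∈ {1}; common: ∅.
Collecting: common zeros = {(4, 1)}, so the count is 1.
Comparison with the Bézout bound: 1 ≤ 2 = deg(f)·deg(g), as expected for curves with no common component (the affine F_11-count falls short of the bound because intersections may lie at infinity, over extension fields, or carry multiplicity).


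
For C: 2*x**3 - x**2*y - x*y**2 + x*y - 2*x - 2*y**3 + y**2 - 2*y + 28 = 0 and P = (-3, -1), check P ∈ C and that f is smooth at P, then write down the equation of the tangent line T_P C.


Tangent line at P: 44*x - 28*y + 104 = 0.

Step 1: f(-3, -1) = 0, so P lies on C.
Step 2: partial derivatives
  f_x(x, y) = 6*x**2 - 2*x*y - y**2 + y - 2, f_y(x, y) = -x**2 - 2*x*y + x - 6*y**2 + 2*y - 2.
  f_x(P) = 44, f_y(P) = -28 (gradient nonzero, so P is smooth).
Step 3: tangent line at P: 44·(x − -3) + -28·(y − -1) = 0.
Expanding: 44*x - 28*y + 104 = 0.


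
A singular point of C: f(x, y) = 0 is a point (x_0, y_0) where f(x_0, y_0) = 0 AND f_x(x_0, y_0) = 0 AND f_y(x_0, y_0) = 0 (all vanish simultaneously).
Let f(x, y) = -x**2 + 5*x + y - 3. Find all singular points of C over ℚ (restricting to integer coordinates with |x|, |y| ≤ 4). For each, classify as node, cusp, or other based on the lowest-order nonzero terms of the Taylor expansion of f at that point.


No singular points in the scanned grid; C is smooth there.

Compute partial derivatives:
  f_x = 5 - 2*x.
  f_y = 1.
f_y = 1 is a nonzero constant, so f_y never vanishes: no point (x, y) can satisfy f = f_x = f_y = 0. In particular no (x, y) ∈ {−4, ..., 4}² is singular; the curve is smooth.


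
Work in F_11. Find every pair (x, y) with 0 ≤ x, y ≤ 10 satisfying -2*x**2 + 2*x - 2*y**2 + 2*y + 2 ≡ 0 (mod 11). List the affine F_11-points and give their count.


Affine F_11-points: {(0, 4), (0, 8), (1, 4), (1, 8), (3, 3), (3, 9), (4, 0), (4, 1), (8, 0), (8, 1), (9, 3), (9, 9)}; count = 12.

For each of the 121 pairs (x, y) ∈ F_11², evaluate f(x, y) mod 11. Record the zeros.
  x = 0: [0↦2, 1↦2, 2↦9, 3↦1, 4↦0, 5↦6, 6↦8, 7↦6, 8↦0, 9↦1, 10↦9]  zeros at y ∈ {4, 8}
  x = 1: [0↦2, 1↦2, 2↦9, 3↦1, 4↦0, 5↦6, 6↦8, 7↦6, 8↦0, 9↦1, 10↦9]  zeros at y ∈ {4, 8}
  x = 2: [0↦9, 1↦9, 2↦5, 3↦8, 4↦7, 5↦2, 6↦4, 7↦2, 8↦7, 9↦8, 10↦5]  zeros at y ∈ ∅
  x = 3: [0↦1, 1↦1, 2↦8, 3↦0, 4↦10, 5↦5, 6↦7, 7↦5, 8↦10, 9↦0, 10↦8]  zeros at y ∈ {3, 9}
  x = 4: [0↦0, 1↦0, 2↦7, 3↦10, 4↦9, 5↦4, 6↦6, 7↦4, 8↦9, 9↦10, 10↦7]  zeros at y ∈ {0, 1}
  x = 5: [0↦6, 1↦6, 2↦2, 3↦5, 4↦4, 5↦10, 6↦1, 7↦10, 8↦4, 9↦5, 10↦2]  zeros at y ∈ ∅
  x = 6: [0↦8, 1↦8, 2↦4, 3↦7, 4↦6, 5↦1, 6↦3, 7↦1, 8↦6, 9↦7, 10↦4]  zeros at y ∈ ∅
  x = 7: [0↦6, 1↦6, 2↦2, 3↦5, 4↦4, 5↦10, 6↦1, 7↦10, 8↦4, 9↦5, 10↦2]  zeros at y ∈ ∅
  x = 8: [0↦0, 1↦0, 2↦7, 3↦10, 4↦9, 5↦4, 6↦6, 7↦4, 8↦9, 9↦10, 10↦7]  zeros at y ∈ {0, 1}
  x = 9: [0↦1, 1↦1, 2↦8, 3↦0, 4↦10, 5↦5, 6↦7, 7↦5, 8↦10, 9↦0, 10↦8]  zeros at y ∈ {3, 9}
  x = 10: [0↦9, 1↦9, 2↦5, 3↦8, 4↦7, 5↦2, 6↦4, 7↦2, 8↦7, 9↦8, 10↦5]  zeros at y ∈ ∅
Collecting zeros: affine points = {(0, 4), (0, 8), (1, 4), (1, 8), (3, 3), (3, 9), (4, 0), (4, 1), (8, 0), (8, 1), (9, 3), (9, 9)}.
Total count |C(F_11)_aff| = 12.


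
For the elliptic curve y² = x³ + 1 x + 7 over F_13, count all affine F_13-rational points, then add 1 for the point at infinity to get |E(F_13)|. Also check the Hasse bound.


Affine points = {(1, 3), (1, 10), (2, 2), (2, 11), (4, 6), (4, 7), (9, 2), (9, 11), (10, 4), (10, 9), (11, 6), (11, 7)}; affine count = 12; |E(F_13)| = 13.

Discriminant check: Δ ∝ 4a³ + 27b² = 4·1³ + 27·7² = 4·1 + 27·49 ≡ 1 (mod 13). Nonzero ⇒ E is nonsingular.
For each x ∈ F_13, compute rhs = x³ + 1·x + 7 mod 13, then count y ∈ F_13 with y² ≡ rhs.
  x = 0: rhs = 7, matching y values: none (0 points).
  x = 1: rhs = 9, matching y values: 3, 10 (2 points).
  x = 2: rhs = 4, matching y values: 2, 11 (2 points).
  x = 3: rhs = 11, matching y values: none (0 points).
  x = 4: rhs = 10, matching y values: 6, 7 (2 points).
  x = 5: rhs = 7, matching y values: none (0 points).
  x = 6: rhs = 8, matching y values: none (0 points).
  x = 7: rhs = 6, matching y values: none (0 points).
  x = 8: rhs = 7, matching y values: none (0 points).
  x = 9: rhs = 4, matching y values: 2, 11 (2 points).
  x = 10: rhs = 3, matching y values: 4, 9 (2 points).
  x = 11: rhs = 10, matching y values: 6, 7 (2 points).
  x = 12: rhs = 5, matching y values: none (0 points).
Total affine count: 12.
Full point count |E(F_13)| = 12 + 1 = 13.
Hasse bound: |13 − (13+1)| = |-1| = 1 ≤ 2√13 ≈ 7.2111 ✓.


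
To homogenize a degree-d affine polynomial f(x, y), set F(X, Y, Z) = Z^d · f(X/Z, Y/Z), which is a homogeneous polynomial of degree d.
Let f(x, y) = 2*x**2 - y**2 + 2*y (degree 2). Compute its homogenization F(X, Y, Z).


F(X, Y, Z) = 2*X**2 - Y**2 + 2*Y*Z

deg(f) = 2.
Substitute x = X/Z, y = Y/Z into f, then multiply by Z^2.
  monomial 2·x^2·y^0 ↦ 2·X^2·Y^0·Z^0.
  monomial -1·x^0·y^2 ↦ -1·X^0·Y^2·Z^0.
  monomial 2·x^0·y^1 ↦ 2·X^0·Y^1·Z^1.
Collecting: F(X, Y, Z) = 2*X**2 - Y**2 + 2*Y*Z.


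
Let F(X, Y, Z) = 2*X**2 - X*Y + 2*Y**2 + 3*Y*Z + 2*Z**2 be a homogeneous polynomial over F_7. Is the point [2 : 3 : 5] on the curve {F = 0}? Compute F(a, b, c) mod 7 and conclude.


F(2,3,5) ≡ 3 (mod 7); P is NOT on the curve.

Evaluate F(2, 3, 5) term-by-term (mod 7).
  2*X**2 ↦ 2·4·1·1 = 8
  -X*Y ↦ -1·2·3·1 = -6
  2*Y**2 ↦ 2·1·9·1 = 18
  3*Y*Z ↦ 3·1·3·5 = 45
  2*Z**2 ↦ 2·1·1·25 = 50
Sum: F(2, 3, 5) = (8) + (-6) + (18) + (45) + (50) = 115.
Reducing mod 7: 115 ≡ 3 (mod 7).
Since F(a, b, c) ≡ 3 ≠ 0 (mod 7), P does NOT lie on the curve.


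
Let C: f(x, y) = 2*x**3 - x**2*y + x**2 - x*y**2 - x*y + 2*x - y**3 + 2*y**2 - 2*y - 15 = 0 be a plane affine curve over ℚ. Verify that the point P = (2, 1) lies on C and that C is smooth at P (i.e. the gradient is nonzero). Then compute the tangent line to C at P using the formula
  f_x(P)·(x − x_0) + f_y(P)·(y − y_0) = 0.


Tangent line at P: 24*x - 11*y - 37 = 0.

Step 1: f(2, 1) = 0, so P lies on C.
Step 2: partial derivatives
  f_x(x, y) = 6*x**2 - 2*x*y + 2*x - y**2 - y + 2, f_y(x, y) = -x**2 - 2*x*y - x - 3*y**2 + 4*y - 2.
  f_x(P) = 24, f_y(P) = -11 (gradient nonzero, so P is smooth).
Step 3: tangent line at P: 24·(x − 2) + -11·(y − 1) = 0.
Expanding: 24*x - 11*y - 37 = 0.


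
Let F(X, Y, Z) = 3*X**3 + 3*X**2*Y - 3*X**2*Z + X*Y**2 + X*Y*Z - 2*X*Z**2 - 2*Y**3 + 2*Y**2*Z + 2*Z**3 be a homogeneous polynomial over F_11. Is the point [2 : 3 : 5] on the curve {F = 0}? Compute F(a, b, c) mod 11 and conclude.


F(2,3,5) ≡ 3 (mod 11); P is NOT on the curve.

Evaluate F(2, 3, 5) term-by-term (mod 11).
  3*X**3 ↦ 3·8·1·1 = 24
  3*X**2*Y ↦ 3·4·3·1 = 36
  -3*X**2*Z ↦ -3·4·1·5 = -60
  X*Y**2 ↦ 1·2·9·1 = 18
  X*Y*Z ↦ 1·2·3·5 = 30
  -2*X*Z**2 ↦ -2·2·1·25 = -100
  -2*Y**3 ↦ -2·1·27·1 = -54
  2*Y**2*Z ↦ 2·1·9·5 = 90
  2*Z**3 ↦ 2·1·1·125 = 250
Sum: F(2, 3, 5) = (24) + (36) + (-60) + (18) + (30) + (-100) + (-54) + (90) + (250) = 234.
Reducing mod 11: 234 ≡ 3 (mod 11).
Since F(a, b, c) ≡ 3 ≠ 0 (mod 11), P does NOT lie on the curve.


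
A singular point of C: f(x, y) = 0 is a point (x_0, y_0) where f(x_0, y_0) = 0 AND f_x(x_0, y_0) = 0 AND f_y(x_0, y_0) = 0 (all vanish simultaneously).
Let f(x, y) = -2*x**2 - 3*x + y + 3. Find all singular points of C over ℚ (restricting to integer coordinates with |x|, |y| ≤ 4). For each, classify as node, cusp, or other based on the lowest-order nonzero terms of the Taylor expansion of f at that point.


No singular points in the scanned grid; C is smooth there.

Compute partial derivatives:
  f_x = -4*x - 3.
  f_y = 1.
f_y = 1 is a nonzero constant, so f_y never vanishes: no point (x, y) can satisfy f = f_x = f_y = 0. In particular no (x, y) ∈ {−4, ..., 4}² is singular; the curve is smooth.


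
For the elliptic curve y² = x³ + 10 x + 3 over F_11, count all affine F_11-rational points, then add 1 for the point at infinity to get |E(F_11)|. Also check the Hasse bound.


Affine points = {(0, 5), (0, 6), (1, 5), (1, 6), (2, 3), (2, 8), (3, 4), (3, 7), (6, 2), (6, 9), (7, 3), (7, 8), (8, 1), (8, 10), (10, 5), (10, 6)}; affine count = 16; |E(F_11)| = 17.

Discriminant check: Δ ∝ 4a³ + 27b² = 4·10³ + 27·3² = 4·1000 + 27·9 ≡ 8 (mod 11). Nonzero ⇒ E is nonsingular.
For each x ∈ F_11, compute rhs = x³ + 10·x + 3 mod 11, then count y ∈ F_11 with y² ≡ rhs.
  x = 0: rhs = 3, matching y values: 5, 6 (2 points).
  x = 1: rhs = 3, matching y values: 5, 6 (2 points).
  x = 2: rhs = 9, matching y values: 3, 8 (2 points).
  x = 3: rhs = 5, matching y values: 4, 7 (2 points).
  x = 4: rhs = 8, matching y values: none (0 points).
  x = 5: rhs = 2, matching y values: none (0 points).
  x = 6: rhs = 4, matching y values: 2, 9 (2 points).
  x = 7: rhs = 9, matching y values: 3, 8 (2 points).
  x = 8: rhs = 1, matching y values: 1, 10 (2 points).
  x = 9: rhs = 8, matching y values: none (0 points).
  x = 10: rhs = 3, matching y values: 5, 6 (2 points).
Total affine count: 16.
Full point count |E(F_11)| = 16 + 1 = 17.
Hasse bound: |17 − (11+1)| = |5| = 5 ≤ 2√11 ≈ 6.6332 ✓.


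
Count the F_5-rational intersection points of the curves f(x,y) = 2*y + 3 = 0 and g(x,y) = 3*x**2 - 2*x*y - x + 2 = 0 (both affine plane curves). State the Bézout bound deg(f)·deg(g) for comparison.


Common zeros: {(3, 1)}; count = 1; Bézout bound = 2.

deg(f) = 1, deg(g) = 2, so Bézout bound = 2.
Scan x ∈ F_5. For each x, list the y ∈ F_5 with f(x, y) ≡ 0 and those with g(x, y) ≡ 0 (mod 5); the common zeros in that column are the intersection.
  x = 0: f ≡ 0 at y ∈ {1}; g ≡ 0 at y ∈ ∅; common: ∅.
  x = 1: f ≡ 0 at y ∈ {1}; g ≡ 0 at y ∈ {2}; common: ∅.
  x = 2: f ≡ 0 at y ∈ {1}; g ≡ 0 at y ∈ {3}; common: ∅.
  x = 3: f ≡ 0 at y ∈ {1}; g ≡ 0 at y ∈ {1}; common: {1}.
  x = 4: f ≡ 0 at y ∈ {1}; g ≡ 0 at y ∈ {2}; common: ∅.
Collecting: common zeros = {(3, 1)}, so the count is 1.
Comparison with the Bézout bound: 1 ≤ 2 = deg(f)·deg(g), as expected for curves with no common component (the affine F_5-count falls short of the bound because intersections may lie at infinity, over extension fields, or carry multiplicity).


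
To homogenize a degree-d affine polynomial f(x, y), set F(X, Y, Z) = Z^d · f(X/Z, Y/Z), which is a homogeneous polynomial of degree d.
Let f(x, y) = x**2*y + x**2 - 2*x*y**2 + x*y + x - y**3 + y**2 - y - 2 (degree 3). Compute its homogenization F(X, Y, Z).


F(X, Y, Z) = X**2*Y + X**2*Z - 2*X*Y**2 + X*Y*Z + X*Z**2 - Y**3 + Y**2*Z - Y*Z**2 - 2*Z**3

deg(f) = 3.
Substitute x = X/Z, y = Y/Z into f, then multiply by Z^3.
  monomial 1·x^2·y^1 ↦ 1·X^2·Y^1·Z^0.
  monomial 1·x^2·y^0 ↦ 1·X^2·Y^0·Z^1.
  monomial -2·x^1·y^2 ↦ -2·X^1·Y^2·Z^0.
  monomial 1·x^1·y^1 ↦ 1·X^1·Y^1·Z^1.
  monomial 1·x^1·y^0 ↦ 1·X^1·Y^0·Z^2.
  monomial -1·x^0·y^3 ↦ -1·X^0·Y^3·Z^0.
  monomial 1·x^0·y^2 ↦ 1·X^0·Y^2·Z^1.
  monomial -1·x^0·y^1 ↦ -1·X^0·Y^1·Z^2.
  monomial -2·x^0·y^0 ↦ -2·X^0·Y^0·Z^3.
Collecting: F(X, Y, Z) = X**2*Y + X**2*Z - 2*X*Y**2 + X*Y*Z + X*Z**2 - Y**3 + Y**2*Z - Y*Z**2 - 2*Z**3.


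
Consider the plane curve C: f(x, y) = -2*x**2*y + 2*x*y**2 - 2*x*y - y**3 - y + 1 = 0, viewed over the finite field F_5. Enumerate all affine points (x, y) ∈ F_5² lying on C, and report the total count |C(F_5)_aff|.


Affine F_5-points: ∅; count = 0.

For each of the 25 pairs (x, y) ∈ F_5², evaluate f(x, y) mod 5. Record the zeros.
  x = 0: [0↦1, 1↦4, 2↦1, 3↦1, 4↦3]  zeros at y ∈ ∅
  x = 1: [0↦1, 1↦2, 2↦1, 3↦2, 4↦4]  zeros at y ∈ ∅
  x = 2: [0↦1, 1↦1, 2↦3, 3↦1, 4↦4]  zeros at y ∈ ∅
  x = 3: [0↦1, 1↦1, 2↦2, 3↦3, 4↦3]  zeros at y ∈ ∅
  x = 4: [0↦1, 1↦2, 2↦3, 3↦3, 4↦1]  zeros at y ∈ ∅
Collecting zeros: affine points = ∅.
Total count |C(F_5)_aff| = 0.


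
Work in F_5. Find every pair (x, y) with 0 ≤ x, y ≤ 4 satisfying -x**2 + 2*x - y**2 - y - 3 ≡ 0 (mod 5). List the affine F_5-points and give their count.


Affine F_5-points: {(0, 1), (0, 3), (2, 1), (2, 3)}; count = 4.

For each of the 25 pairs (x, y) ∈ F_5², evaluate f(x, y) mod 5. Record the zeros.
  x = 0: [0↦2, 1↦0, 2↦1, 3↦0, 4↦2]  zeros at y ∈ {1, 3}
  x = 1: [0↦3, 1↦1, 2↦2, 3↦1, 4↦3]  zeros at y ∈ ∅
  x = 2: [0↦2, 1↦0, 2↦1, 3↦0, 4↦2]  zeros at y ∈ {1, 3}
  x = 3: [0↦4, 1↦2, 2↦3, 3↦2, 4↦4]  zeros at y ∈ ∅
  x = 4: [0↦4, 1↦2, 2↦3, 3↦2, 4↦4]  zeros at y ∈ ∅
Collecting zeros: affine points = {(0, 1), (0, 3), (2, 1), (2, 3)}.
Total count |C(F_5)_aff| = 4.


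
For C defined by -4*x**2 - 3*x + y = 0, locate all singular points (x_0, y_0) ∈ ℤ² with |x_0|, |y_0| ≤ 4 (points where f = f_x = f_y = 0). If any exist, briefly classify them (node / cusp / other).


No singular points in the scanned grid; C is smooth there.

Compute partial derivatives:
  f_x = -8*x - 3.
  f_y = 1.
f_y = 1 is a nonzero constant, so f_y never vanishes: no point (x, y) can satisfy f = f_x = f_y = 0. In particular no (x, y) ∈ {−4, ..., 4}² is singular; the curve is smooth.


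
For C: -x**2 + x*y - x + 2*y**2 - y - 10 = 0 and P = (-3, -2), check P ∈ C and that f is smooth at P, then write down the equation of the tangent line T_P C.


Tangent line at P: 3*x - 12*y - 15 = 0.

Step 1: f(-3, -2) = 0, so P lies on C.
Step 2: partial derivatives
  f_x(x, y) = -2*x + y - 1, f_y(x, y) = x + 4*y - 1.
  f_x(P) = 3, f_y(P) = -12 (gradient nonzero, so P is smooth).
Step 3: tangent line at P: 3·(x − -3) + -12·(y − -2) = 0.
Expanding: 3*x - 12*y - 15 = 0.


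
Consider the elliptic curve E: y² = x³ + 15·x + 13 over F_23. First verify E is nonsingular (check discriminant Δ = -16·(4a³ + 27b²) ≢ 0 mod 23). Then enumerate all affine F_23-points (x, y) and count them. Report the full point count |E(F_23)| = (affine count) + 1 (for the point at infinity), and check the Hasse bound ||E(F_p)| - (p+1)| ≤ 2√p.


Affine points = {(0, 6), (0, 17), (1, 11), (1, 12), (3, 4), (3, 19), (5, 11), (5, 12), (7, 1), (7, 22), (8, 1), (8, 22), (9, 7), (9, 16), (10, 6), (10, 17), (12, 9), (12, 14), (13, 6), (13, 17), (14, 0), (15, 5), (15, 18), (16, 5), (16, 18), (17, 11), (17, 12), (19, 2), (19, 21)}; affine count = 29; |E(F_23)| = 30.

Discriminant check: Δ ∝ 4a³ + 27b² = 4·15³ + 27·13² = 4·3375 + 27·169 ≡ 8 (mod 23). Nonzero ⇒ E is nonsingular.
For each x ∈ F_23, compute rhs = x³ + 15·x + 13 mod 23, then count y ∈ F_23 with y² ≡ rhs.
  x = 0: rhs = 13, matching y values: 6, 17 (2 points).
  x = 1: rhs = 6, matching y values: 11, 12 (2 points).
  x = 2: rhs = 5, matching y values: none (0 points).
  x = 3: rhs = 16, matching y values: 4, 19 (2 points).
  x = 4: rhs = 22, matching y values: none (0 points).
  x = 5: rhs = 6, matching y values: 11, 12 (2 points).
  x = 6: rhs = 20, matching y values: none (0 points).
  x = 7: rhs = 1, matching y values: 1, 22 (2 points).
  x = 8: rhs = 1, matching y values: 1, 22 (2 points).
  x = 9: rhs = 3, matching y values: 7, 16 (2 points).
  x = 10: rhs = 13, matching y values: 6, 17 (2 points).
  x = 11: rhs = 14, matching y values: none (0 points).
  x = 12: rhs = 12, matching y values: 9, 14 (2 points).
  x = 13: rhs = 13, matching y values: 6, 17 (2 points).
  x = 14: rhs = 0, matching y values: 0 (1 points).
  x = 15: rhs = 2, matching y values: 5, 18 (2 points).
  x = 16: rhs = 2, matching y values: 5, 18 (2 points).
  x = 17: rhs = 6, matching y values: 11, 12 (2 points).
  x = 18: rhs = 20, matching y values: none (0 points).
  x = 19: rhs = 4, matching y values: 2, 21 (2 points).
  x = 20: rhs = 10, matching y values: none (0 points).
  x = 21: rhs = 21, matching y values: none (0 points).
  x = 22: rhs = 20, matching y values: none (0 points).
Total affine count: 29.
Full point count |E(F_23)| = 29 + 1 = 30.
Hasse bound: |30 − (23+1)| = |6| = 6 ≤ 2√23 ≈ 9.5917 ✓.


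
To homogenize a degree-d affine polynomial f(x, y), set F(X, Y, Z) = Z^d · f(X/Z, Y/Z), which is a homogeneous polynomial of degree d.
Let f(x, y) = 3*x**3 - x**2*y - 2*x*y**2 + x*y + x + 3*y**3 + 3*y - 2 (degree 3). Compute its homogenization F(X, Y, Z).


F(X, Y, Z) = 3*X**3 - X**2*Y - 2*X*Y**2 + X*Y*Z + X*Z**2 + 3*Y**3 + 3*Y*Z**2 - 2*Z**3

deg(f) = 3.
Substitute x = X/Z, y = Y/Z into f, then multiply by Z^3.
  monomial 3·x^3·y^0 ↦ 3·X^3·Y^0·Z^0.
  monomial -1·x^2·y^1 ↦ -1·X^2·Y^1·Z^0.
  monomial -2·x^1·y^2 ↦ -2·X^1·Y^2·Z^0.
  monomial 1·x^1·y^1 ↦ 1·X^1·Y^1·Z^1.
  monomial 1·x^1·y^0 ↦ 1·X^1·Y^0·Z^2.
  monomial 3·x^0·y^3 ↦ 3·X^0·Y^3·Z^0.
  monomial 3·x^0·y^1 ↦ 3·X^0·Y^1·Z^2.
  monomial -2·x^0·y^0 ↦ -2·X^0·Y^0·Z^3.
Collecting: F(X, Y, Z) = 3*X**3 - X**2*Y - 2*X*Y**2 + X*Y*Z + X*Z**2 + 3*Y**3 + 3*Y*Z**2 - 2*Z**3.


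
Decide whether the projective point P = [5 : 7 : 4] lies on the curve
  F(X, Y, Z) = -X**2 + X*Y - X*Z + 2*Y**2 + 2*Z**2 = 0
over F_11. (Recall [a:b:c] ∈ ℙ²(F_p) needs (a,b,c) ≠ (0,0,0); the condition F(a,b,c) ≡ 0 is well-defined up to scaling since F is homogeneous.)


F(5,7,4) ≡ 10 (mod 11); P is NOT on the curve.

Evaluate F(5, 7, 4) term-by-term (mod 11).
  -X**2 ↦ -1·25·1·1 = -25
  X*Y ↦ 1·5·7·1 = 35
  -X*Z ↦ -1·5·1·4 = -20
  2*Y**2 ↦ 2·1·49·1 = 98
  2*Z**2 ↦ 2·1·1·16 = 32
Sum: F(5, 7, 4) = (-25) + (35) + (-20) + (98) + (32) = 120.
Reducing mod 11: 120 ≡ 10 (mod 11).
Since F(a, b, c) ≡ 10 ≠ 0 (mod 11), P does NOT lie on the curve.


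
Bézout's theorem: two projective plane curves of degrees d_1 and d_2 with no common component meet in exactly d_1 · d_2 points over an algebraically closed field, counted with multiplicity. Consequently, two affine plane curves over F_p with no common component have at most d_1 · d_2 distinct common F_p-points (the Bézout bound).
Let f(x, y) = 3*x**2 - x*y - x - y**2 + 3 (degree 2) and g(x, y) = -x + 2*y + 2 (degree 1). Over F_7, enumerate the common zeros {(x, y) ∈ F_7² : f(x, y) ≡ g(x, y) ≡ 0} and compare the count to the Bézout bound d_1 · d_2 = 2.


Common zeros: {(1, 3), (4, 1)}; count = 2; Bézout bound = 2.

deg(f) = 2, deg(g) = 1, so Bézout bound = 2.
Scan x ∈ F_7. For each x, list the y ∈ F_7 with f(x, y) ≡ 0 and those with g(x, y) ≡ 0 (mod 7); the common zeros in that column are the intersection.
  x = 0: f ≡ 0 at y ∈ ∅; g ≡ 0 at y ∈ {6}; common: ∅.
  x = 1: f ≡ 0 at y ∈ {3}; g ≡ 0 at y ∈ {3}; common: {3}.
  x = 2: f ≡ 0 at y ∈ {6}; g ≡ 0 at y ∈ {0}; common: ∅.
  x = 3: f ≡ 0 at y ∈ ∅; g ≡ 0 at y ∈ {4}; common: ∅.
  x = 4: f ≡ 0 at y ∈ {1, 2}; g ≡ 0 at y ∈ {1}; common: {1}.
  x = 5: f ≡ 0 at y ∈ {3, 6}; g ≡ 0 at y ∈ {5}; common: ∅.
  x = 6: f ≡ 0 at y ∈ {0, 1}; g ≡ 0 at y ∈ {2}; common: ∅.
Collecting: common zeros = {(1, 3), (4, 1)}, so the count is 2.
Comparison with the Bézout bound: 2 ≤ 2 = deg(f)·deg(g), as expected for curves with no common component (the bound is attained).


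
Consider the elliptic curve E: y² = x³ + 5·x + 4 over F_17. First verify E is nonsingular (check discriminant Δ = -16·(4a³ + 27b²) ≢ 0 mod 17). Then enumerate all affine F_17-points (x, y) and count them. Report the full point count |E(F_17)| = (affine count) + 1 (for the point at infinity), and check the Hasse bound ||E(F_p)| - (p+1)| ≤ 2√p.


Affine points = {(0, 2), (0, 15), (5, 1), (5, 16), (7, 5), (7, 12), (9, 8), (9, 9), (10, 0), (11, 8), (11, 9), (14, 8), (14, 9), (16, 7), (16, 10)}; affine count = 15; |E(F_17)| = 16.

Discriminant check: Δ ∝ 4a³ + 27b² = 4·5³ + 27·4² = 4·125 + 27·16 ≡ 14 (mod 17). Nonzero ⇒ E is nonsingular.
For each x ∈ F_17, compute rhs = x³ + 5·x + 4 mod 17, then count y ∈ F_17 with y² ≡ rhs.
  x = 0: rhs = 4, matching y values: 2, 15 (2 points).
  x = 1: rhs = 10, matching y values: none (0 points).
  x = 2: rhs = 5, matching y values: none (0 points).
  x = 3: rhs = 12, matching y values: none (0 points).
  x = 4: rhs = 3, matching y values: none (0 points).
  x = 5: rhs = 1, matching y values: 1, 16 (2 points).
  x = 6: rhs = 12, matching y values: none (0 points).
  x = 7: rhs = 8, matching y values: 5, 12 (2 points).
  x = 8: rhs = 12, matching y values: none (0 points).
  x = 9: rhs = 13, matching y values: 8, 9 (2 points).
  x = 10: rhs = 0, matching y values: 0 (1 points).
  x = 11: rhs = 13, matching y values: 8, 9 (2 points).
  x = 12: rhs = 7, matching y values: none (0 points).
  x = 13: rhs = 5, matching y values: none (0 points).
  x = 14: rhs = 13, matching y values: 8, 9 (2 points).
  x = 15: rhs = 3, matching y values: none (0 points).
  x = 16: rhs = 15, matching y values: 7, 10 (2 points).
Total affine count: 15.
Full point count |E(F_17)| = 15 + 1 = 16.
Hasse bound: |16 − (17+1)| = |-2| = 2 ≤ 2√17 ≈ 8.2462 ✓.


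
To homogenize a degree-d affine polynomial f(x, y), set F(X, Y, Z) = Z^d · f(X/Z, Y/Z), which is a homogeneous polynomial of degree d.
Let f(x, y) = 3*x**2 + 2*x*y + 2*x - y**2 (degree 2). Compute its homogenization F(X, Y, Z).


F(X, Y, Z) = 3*X**2 + 2*X*Y + 2*X*Z - Y**2

deg(f) = 2.
Substitute x = X/Z, y = Y/Z into f, then multiply by Z^2.
  monomial 3·x^2·y^0 ↦ 3·X^2·Y^0·Z^0.
  monomial 2·x^1·y^1 ↦ 2·X^1·Y^1·Z^0.
  monomial 2·x^1·y^0 ↦ 2·X^1·Y^0·Z^1.
  monomial -1·x^0·y^2 ↦ -1·X^0·Y^2·Z^0.
Collecting: F(X, Y, Z) = 3*X**2 + 2*X*Y + 2*X*Z - Y**2.


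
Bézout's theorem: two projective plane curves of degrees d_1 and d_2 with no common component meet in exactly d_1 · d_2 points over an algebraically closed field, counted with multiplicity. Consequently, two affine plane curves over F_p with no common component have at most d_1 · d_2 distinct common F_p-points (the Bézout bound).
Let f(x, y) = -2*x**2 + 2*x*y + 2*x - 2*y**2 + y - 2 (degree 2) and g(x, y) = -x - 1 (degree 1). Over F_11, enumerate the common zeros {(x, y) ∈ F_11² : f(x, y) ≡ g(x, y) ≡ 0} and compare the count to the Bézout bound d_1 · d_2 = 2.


Common zeros: ∅; count = 0; Bézout bound = 2.

deg(f) = 2, deg(g) = 1, so Bézout bound = 2.
Scan x ∈ F_11. For each x, list the y ∈ F_11 with f(x, y) ≡ 0 and those with g(x, y) ≡ 0 (mod 11); the common zeros in that column are the intersection.
  x = 0: f ≡ 0 at y ∈ ∅; g ≡ 0 at y ∈ ∅; common: ∅.
  x = 1: f ≡ 0 at y ∈ {3, 4}; g ≡ 0 at y ∈ ∅; common: ∅.
  x = 2: f ≡ 0 at y ∈ ∅; g ≡ 0 at y ∈ ∅; common: ∅.
  x = 3: f ≡ 0 at y ∈ {3, 6}; g ≡ 0 at y ∈ ∅; common: ∅.
  x = 4: f ≡ 0 at y ∈ {4, 6}; g ≡ 0 at y ∈ ∅; common: ∅.
  x = 5: f ≡ 0 at y ∈ {1, 10}; g ≡ 0 at y ∈ ∅; common: ∅.
  x = 6: f ≡ 0 at y ∈ {2, 10}; g ≡ 0 at y ∈ ∅; common: ∅.
  x = 7: f ≡ 0 at y ∈ ∅; g ≡ 0 at y ∈ ∅; common: ∅.
  x = 8: f ≡ 0 at y ∈ {1, 2}; g ≡ 0 at y ∈ ∅; common: ∅.
  x = 9: f ≡ 0 at y ∈ ∅; g ≡ 0 at y ∈ ∅; common: ∅.
  x = 10: f ≡ 0 at y ∈ ∅; g ≡ 0 at y ∈ {0, 1, 2, 3, 4, 5, 6, 7, 8, 9, 10}; common: ∅.
Collecting: common zeros = ∅, so the count is 0.
Comparison with the Bézout bound: 0 ≤ 2 = deg(f)·deg(g), as expected for curves with no common component (the affine F_11-count falls short of the bound because intersections may lie at infinity, over extension fields, or carry multiplicity).


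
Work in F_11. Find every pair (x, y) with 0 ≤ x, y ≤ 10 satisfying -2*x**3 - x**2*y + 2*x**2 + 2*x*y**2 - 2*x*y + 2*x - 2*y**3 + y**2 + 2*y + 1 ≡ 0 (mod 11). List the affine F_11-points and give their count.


Affine F_11-points: {(1, 9), (2, 2), (5, 10), (6, 4), (6, 9), (6, 10), (7, 10), (10, 2)}; count = 8.

For each of the 121 pairs (x, y) ∈ F_11², evaluate f(x, y) mod 11. Record the zeros.
  x = 0: [0↦1, 1↦2, 2↦4, 3↦6, 4↦7, 5↦6, 6↦2, 7↦5, 8↦3, 9↦6, 10↦2]  zeros at y ∈ ∅
  x = 1: [0↦3, 1↦3, 2↦8, 3↦6, 4↦7, 5↦10, 6↦3, 7↦7, 8↦10, 9↦0, 10↦9]  zeros at y ∈ {9}
  x = 2: [0↦8, 1↦5, 2↦0, 3↦3, 4↦2, 5↦7, 6↦6, 7↦9, 8↦4, 9↦1, 10↦10]  zeros at y ∈ {2}
  x = 3: [0↦4, 1↦7, 2↦1, 3↦7, 4↦2, 5↦7, 6↦10, 7↦10, 8↦6, 9↦8, 10↦4]  zeros at y ∈ ∅
  x = 4: [0↦1, 1↦8, 2↦10, 3↦6, 4↦6, 5↦9, 6↦3, 7↦9, 8↦4, 9↦9, 10↦1]  zeros at y ∈ ∅
  x = 5: [0↦9, 1↦7, 2↦4, 3↦10, 4↦2, 5↦1, 6↦6, 7↦5, 8↦8, 9↦3, 10↦0]  zeros at y ∈ {10}
  x = 6: [0↦5, 1↦3, 2↦4, 3↦7, 4↦0, 5↦4, 6↦7, 7↦8, 8↦6, 9↦0, 10↦0]  zeros at y ∈ {4, 9, 10}
  x = 7: [0↦10, 1↦6, 2↦9, 3↦7, 4↦10, 5↦6, 6↦5, 7↦6, 8↦8, 9↦10, 10↦0]  zeros at y ∈ {10}
  x = 8: [0↦1, 1↦4, 2↦7, 3↦9, 4↦9, 5↦6, 6↦10, 7↦9, 8↦2, 9↦10, 10↦10]  zeros at y ∈ ∅
  x = 9: [0↦10, 1↦7, 2↦8, 3↦1, 4↦7, 5↦3, 6↦10, 7↦5, 8↦9, 9↦10, 10↦7]  zeros at y ∈ ∅
  x = 10: [0↦3, 1↦3, 2↦0, 3↦4, 4↦3, 5↦7, 6↦4, 7↦4, 8↦6, 9↦9, 10↦1]  zeros at y ∈ {2}
Collecting zeros: affine points = {(1, 9), (2, 2), (5, 10), (6, 4), (6, 9), (6, 10), (7, 10), (10, 2)}.
Total count |C(F_11)_aff| = 8.


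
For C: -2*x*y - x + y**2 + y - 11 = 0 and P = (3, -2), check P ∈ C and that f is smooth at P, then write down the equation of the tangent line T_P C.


Tangent line at P: 3*x - 9*y - 27 = 0.

Step 1: f(3, -2) = 0, so P lies on C.
Step 2: partial derivatives
  f_x(x, y) = -2*y - 1, f_y(x, y) = -2*x + 2*y + 1.
  f_x(P) = 3, f_y(P) = -9 (gradient nonzero, so P is smooth).
Step 3: tangent line at P: 3·(x − 3) + -9·(y − -2) = 0.
Expanding: 3*x - 9*y - 27 = 0.


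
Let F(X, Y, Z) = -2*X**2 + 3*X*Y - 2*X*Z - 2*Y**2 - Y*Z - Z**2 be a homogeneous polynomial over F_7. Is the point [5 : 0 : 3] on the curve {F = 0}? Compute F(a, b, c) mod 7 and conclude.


F(5,0,3) ≡ 2 (mod 7); P is NOT on the curve.

Evaluate F(5, 0, 3) term-by-term (mod 7).
  -2*X**2 ↦ -2·25·1·1 = -50
  3*X*Y ↦ 3·5·0·1 = 0
  -2*X*Z ↦ -2·5·1·3 = -30
  -2*Y**2 ↦ -2·1·0·1 = 0
  -Y*Z ↦ -1·1·0·3 = 0
  -Z**2 ↦ -1·1·1·9 = -9
Sum: F(5, 0, 3) = (-50) + (0) + (-30) + (0) + (0) + (-9) = -89.
Reducing mod 7: -89 ≡ 2 (mod 7).
Since F(a, b, c) ≡ 2 ≠ 0 (mod 7), P does NOT lie on the curve.


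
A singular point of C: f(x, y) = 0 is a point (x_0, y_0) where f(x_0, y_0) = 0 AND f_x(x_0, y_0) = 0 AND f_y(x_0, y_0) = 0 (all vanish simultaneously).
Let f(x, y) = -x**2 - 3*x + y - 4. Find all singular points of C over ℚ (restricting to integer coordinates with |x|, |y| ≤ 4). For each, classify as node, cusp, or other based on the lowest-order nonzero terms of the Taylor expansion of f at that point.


No singular points in the scanned grid; C is smooth there.

Compute partial derivatives:
  f_x = -2*x - 3.
  f_y = 1.
f_y = 1 is a nonzero constant, so f_y never vanishes: no point (x, y) can satisfy f = f_x = f_y = 0. In particular no (x, y) ∈ {−4, ..., 4}² is singular; the curve is smooth.


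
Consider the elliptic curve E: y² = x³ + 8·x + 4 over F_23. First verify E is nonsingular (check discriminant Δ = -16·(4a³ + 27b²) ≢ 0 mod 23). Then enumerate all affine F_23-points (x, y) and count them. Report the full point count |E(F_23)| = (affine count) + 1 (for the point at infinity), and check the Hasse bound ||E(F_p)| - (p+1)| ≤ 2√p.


Affine points = {(0, 2), (0, 21), (1, 6), (1, 17), (3, 3), (3, 20), (4, 10), (4, 13), (5, 10), (5, 13), (7, 9), (7, 14), (9, 0), (10, 7), (10, 16), (14, 10), (14, 13), (15, 7), (15, 16), (17, 4), (17, 19), (18, 0), (19, 0), (21, 7), (21, 16), (22, 8), (22, 15)}; affine count = 27; |E(F_23)| = 28.

Discriminant check: Δ ∝ 4a³ + 27b² = 4·8³ + 27·4² = 4·512 + 27·16 ≡ 19 (mod 23). Nonzero ⇒ E is nonsingular.
For each x ∈ F_23, compute rhs = x³ + 8·x + 4 mod 23, then count y ∈ F_23 with y² ≡ rhs.
  x = 0: rhs = 4, matching y values: 2, 21 (2 points).
  x = 1: rhs = 13, matching y values: 6, 17 (2 points).
  x = 2: rhs = 5, matching y values: none (0 points).
  x = 3: rhs = 9, matching y values: 3, 20 (2 points).
  x = 4: rhs = 8, matching y values: 10, 13 (2 points).
  x = 5: rhs = 8, matching y values: 10, 13 (2 points).
  x = 6: rhs = 15, matching y values: none (0 points).
  x = 7: rhs = 12, matching y values: 9, 14 (2 points).
  x = 8: rhs = 5, matching y values: none (0 points).
  x = 9: rhs = 0, matching y values: 0 (1 points).
  x = 10: rhs = 3, matching y values: 7, 16 (2 points).
  x = 11: rhs = 20, matching y values: none (0 points).
  x = 12: rhs = 11, matching y values: none (0 points).
  x = 13: rhs = 5, matching y values: none (0 points).
  x = 14: rhs = 8, matching y values: 10, 13 (2 points).
  x = 15: rhs = 3, matching y values: 7, 16 (2 points).
  x = 16: rhs = 19, matching y values: none (0 points).
  x = 17: rhs = 16, matching y values: 4, 19 (2 points).
  x = 18: rhs = 0, matching y values: 0 (1 points).
  x = 19: rhs = 0, matching y values: 0 (1 points).
  x = 20: rhs = 22, matching y values: none (0 points).
  x = 21: rhs = 3, matching y values: 7, 16 (2 points).
  x = 22: rhs = 18, matching y values: 8, 15 (2 points).
Total affine count: 27.
Full point count |E(F_23)| = 27 + 1 = 28.
Hasse bound: |28 − (23+1)| = |4| = 4 ≤ 2√23 ≈ 9.5917 ✓.


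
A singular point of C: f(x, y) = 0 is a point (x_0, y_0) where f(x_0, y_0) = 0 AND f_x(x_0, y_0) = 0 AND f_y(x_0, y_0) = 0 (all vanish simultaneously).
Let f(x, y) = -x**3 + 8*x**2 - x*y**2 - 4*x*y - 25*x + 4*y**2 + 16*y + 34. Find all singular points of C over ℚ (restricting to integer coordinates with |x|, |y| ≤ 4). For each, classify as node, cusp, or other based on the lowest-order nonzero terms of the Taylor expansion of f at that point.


Singular points: {(3, -2)}; classification: node.

Compute partial derivatives:
  f_x = -3*x**2 + 16*x - y**2 - 4*y - 25.
  f_y = -2*x*y - 4*x + 8*y + 16.
Scan x_0 ∈ {−4, ..., 4}. For each x_0, f_y(x_0, y) is a polynomial in y; find its integer roots y ∈ {−4, ..., 4}, then test f_x and f at those candidates.
  x = -4: f_y(-4, y) = 16*y + 32; vanishes at y ∈ {-2}. (-4, -2): f_x = -133 ≠ 0.
  x = -3: f_y(-3, y) = 14*y + 28; vanishes at y ∈ {-2}. (-3, -2): f_x = -96 ≠ 0.
  x = -2: f_y(-2, y) = 12*y + 24; vanishes at y ∈ {-2}. (-2, -2): f_x = -65 ≠ 0.
  x = -1: f_y(-1, y) = 10*y + 20; vanishes at y ∈ {-2}. (-1, -2): f_x = -40 ≠ 0.
  x = 0: f_y(0, y) = 8*y + 16; vanishes at y ∈ {-2}. (0, -2): f_x = -21 ≠ 0.
  x = 1: f_y(1, y) = 6*y + 12; vanishes at y ∈ {-2}. (1, -2): f_x = -8 ≠ 0.
  x = 2: f_y(2, y) = 4*y + 8; vanishes at y ∈ {-2}. (2, -2): f_x = -1 ≠ 0.
  x = 3: f_y(3, y) = 2*y + 4; vanishes at y ∈ {-2}. (3, -2): f_x = 0, f = 0 — SINGULAR.
  x = 4: f_y(4, y) = 0; vanishes at y ∈ {-4, -3, -2, -1, 0, 1, 2, 3, 4}. (4, -4): f_x = -9 ≠ 0; (4, -3): f_x = -6 ≠ 0; (4, -2): f_x = -5 ≠ 0; (4, -1): f_x = -6 ≠ 0; (4, 0): f_x = -9 ≠ 0; (4, 1): f_x = -14 ≠ 0; (4, 2): f_x = -21 ≠ 0; (4, 3): f_x = -30 ≠ 0; (4, 4): f_x = -41 ≠ 0.
Only singular point on the grid: (3, -2).
Classify: substitute x = 3 + u, y = -2 + v and expand: f = -u**3 - u**2 - u*v**2 + v**2.
No constant or linear terms (consistent with a singular point). Quadratic part: -u**2 + v**2. Cubic part: -u**3 - u*v**2.
The quadratic part v**2 - u**2 = (v − u)(v + u) splits into two distinct linear factors, so there are two distinct tangent lines y − -2 = ±(x − 3) — this is a node (ordinary double point).
Classification: node.


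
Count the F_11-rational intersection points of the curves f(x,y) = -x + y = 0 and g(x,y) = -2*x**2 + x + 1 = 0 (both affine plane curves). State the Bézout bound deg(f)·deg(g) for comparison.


Common zeros: {(1, 1), (5, 5)}; count = 2; Bézout bound = 2.

deg(f) = 1, deg(g) = 2, so Bézout bound = 2.
Scan x ∈ F_11. For each x, list the y ∈ F_11 with f(x, y) ≡ 0 and those with g(x, y) ≡ 0 (mod 11); the common zeros in that column are the intersection.
  x = 0: f ≡ 0 at y ∈ {0}; g ≡ 0 at y ∈ ∅; common: ∅.
  x = 1: f ≡ 0 at y ∈ {1}; g ≡ 0 at y ∈ {0, 1, 2, 3, 4, 5, 6, 7, 8, 9, 10}; common: {1}.
  x = 2: f ≡ 0 at y ∈ {2}; g ≡ 0 at y ∈ ∅; common: ∅.
  x = 3: f ≡ 0 at y ∈ {3}; g ≡ 0 at y ∈ ∅; common: ∅.
  x = 4: f ≡ 0 at y ∈ {4}; g ≡ 0 at y ∈ ∅; common: ∅.
  x = 5: f ≡ 0 at y ∈ {5}; g ≡ 0 at y ∈ {0, 1, 2, 3, 4, 5, 6, 7, 8, 9, 10}; common: {5}.
  x = 6: f ≡ 0 at y ∈ {6}; g ≡ 0 at y ∈ ∅; common: ∅.
  x = 7: f ≡ 0 at y ∈ {7}; g ≡ 0 at y ∈ ∅; common: ∅.
  x = 8: f ≡ 0 at y ∈ {8}; g ≡ 0 at y ∈ ∅; common: ∅.
  x = 9: f ≡ 0 at y ∈ {9}; g ≡ 0 at y ∈ ∅; common: ∅.
  x = 10: f ≡ 0 at y ∈ {10}; g ≡ 0 at y ∈ ∅; common: ∅.
Collecting: common zeros = {(1, 1), (5, 5)}, so the count is 2.
Comparison with the Bézout bound: 2 ≤ 2 = deg(f)·deg(g), as expected for curves with no common component (the bound is attained).


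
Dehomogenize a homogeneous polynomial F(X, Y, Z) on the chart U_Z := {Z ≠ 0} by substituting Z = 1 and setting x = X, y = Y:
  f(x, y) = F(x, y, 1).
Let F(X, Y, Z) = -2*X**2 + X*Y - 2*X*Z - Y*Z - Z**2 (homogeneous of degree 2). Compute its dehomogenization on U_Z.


f(x, y) = -2*x**2 + x*y - 2*x - y - 1

On U_Z we set Z = 1. Each monomial c·X^i·Y^j·Z^k in F becomes c·x^i·y^j·1^k = c·x^i·y^j.
Substituting Z = 1: F(X, Y, 1) = -2*x**2 + x*y - 2*x - y - 1.
Note: deg(f) ≤ deg(F) = 2; strict inequality happens when F is divisible by Z (lost terms).


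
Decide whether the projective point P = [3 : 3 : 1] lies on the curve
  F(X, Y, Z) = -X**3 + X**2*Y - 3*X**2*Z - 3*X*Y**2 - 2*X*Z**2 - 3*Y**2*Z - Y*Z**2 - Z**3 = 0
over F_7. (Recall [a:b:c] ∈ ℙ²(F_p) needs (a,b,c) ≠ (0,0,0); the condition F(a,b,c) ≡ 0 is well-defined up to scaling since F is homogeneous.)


F(3,3,1) ≡ 2 (mod 7); P is NOT on the curve.

Evaluate F(3, 3, 1) term-by-term (mod 7).
  -X**3 ↦ -1·27·1·1 = -27
  X**2*Y ↦ 1·9·3·1 = 27
  -3*X**2*Z ↦ -3·9·1·1 = -27
  -3*X*Y**2 ↦ -3·3·9·1 = -81
  -2*X*Z**2 ↦ -2·3·1·1 = -6
  -3*Y**2*Z ↦ -3·1·9·1 = -27
  -Y*Z**2 ↦ -1·1·3·1 = -3
  -Z**3 ↦ -1·1·1·1 = -1
Sum: F(3, 3, 1) = (-27) + (27) + (-27) + (-81) + (-6) + (-27) + (-3) + (-1) = -145.
Reducing mod 7: -145 ≡ 2 (mod 7).
Since F(a, b, c) ≡ 2 ≠ 0 (mod 7), P does NOT lie on the curve.


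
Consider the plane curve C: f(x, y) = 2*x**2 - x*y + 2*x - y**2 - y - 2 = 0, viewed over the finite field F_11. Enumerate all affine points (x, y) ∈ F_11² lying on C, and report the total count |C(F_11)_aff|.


Affine F_11-points: {(0, 4), (0, 6), (1, 4), (1, 5), (2, 2), (2, 6), (3, 0), (3, 7), (4, 8), (4, 9), (5, 7), (5, 9), (6, 5), (6, 10), (7, 0), (7, 3), (8, 1), (9, 2), (9, 10), (10, 3), (10, 8)}; count = 21.

For each of the 121 pairs (x, y) ∈ F_11², evaluate f(x, y) mod 11. Record the zeros.
  x = 0: [0↦9, 1↦7, 2↦3, 3↦8, 4↦0, 5↦1, 6↦0, 7↦8, 8↦3, 9↦7, 10↦9]  zeros at y ∈ {4, 6}
  x = 1: [0↦2, 1↦10, 2↦5, 3↦9, 4↦0, 5↦0, 6↦9, 7↦5, 8↦10, 9↦2, 10↦3]  zeros at y ∈ {4, 5}
  x = 2: [0↦10, 1↦6, 2↦0, 3↦3, 4↦4, 5↦3, 6↦0, 7↦6, 8↦10, 9↦1, 10↦1]  zeros at y ∈ {2, 6}
  x = 3: [0↦0, 1↦6, 2↦10, 3↦1, 4↦1, 5↦10, 6↦6, 7↦0, 8↦3, 9↦4, 10↦3]  zeros at y ∈ {0, 7}
  x = 4: [0↦5, 1↦10, 2↦2, 3↦3, 4↦2, 5↦10, 6↦5, 7↦9, 8↦0, 9↦0, 10↦9]  zeros at y ∈ {8, 9}
  x = 5: [0↦3, 1↦7, 2↦9, 3↦9, 4↦7, 5↦3, 6↦8, 7↦0, 8↦1, 9↦0, 10↦8]  zeros at y ∈ {7, 9}
  x = 6: [0↦5, 1↦8, 2↦9, 3↦8, 4↦5, 5↦0, 6↦4, 7↦6, 8↦6, 9↦4, 10↦0]  zeros at y ∈ {5, 10}
  x = 7: [0↦0, 1↦2, 2↦2, 3↦0, 4↦7, 5↦1, 6↦4, 7↦5, 8↦4, 9↦1, 10↦7]  zeros at y ∈ {0, 3}
  x = 8: [0↦10, 1↦0, 2↦10, 3↦7, 4↦2, 5↦6, 6↦8, 7↦8, 8↦6, 9↦2, 10↦7]  zeros at y ∈ {1}
  x = 9: [0↦2, 1↦2, 2↦0, 3↦7, 4↦1, 5↦4, 6↦5, 7↦4, 8↦1, 9↦7, 10↦0]  zeros at y ∈ {2, 10}
  x = 10: [0↦9, 1↦8, 2↦5, 3↦0, 4↦4, 5↦6, 6↦6, 7↦4, 8↦0, 9↦5, 10↦8]  zeros at y ∈ {3, 8}
Collecting zeros: affine points = {(0, 4), (0, 6), (1, 4), (1, 5), (2, 2), (2, 6), (3, 0), (3, 7), (4, 8), (4, 9), (5, 7), (5, 9), (6, 5), (6, 10), (7, 0), (7, 3), (8, 1), (9, 2), (9, 10), (10, 3), (10, 8)}.
Total count |C(F_11)_aff| = 21.


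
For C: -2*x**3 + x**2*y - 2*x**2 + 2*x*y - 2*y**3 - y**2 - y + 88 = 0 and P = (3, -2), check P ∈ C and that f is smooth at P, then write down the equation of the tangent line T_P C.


Tangent line at P: -82*x - 6*y + 234 = 0.

Step 1: f(3, -2) = 0, so P lies on C.
Step 2: partial derivatives
  f_x(x, y) = -6*x**2 + 2*x*y - 4*x + 2*y, f_y(x, y) = x**2 + 2*x - 6*y**2 - 2*y - 1.
  f_x(P) = -82, f_y(P) = -6 (gradient nonzero, so P is smooth).
Step 3: tangent line at P: -82·(x − 3) + -6·(y − -2) = 0.
Expanding: -82*x - 6*y + 234 = 0.


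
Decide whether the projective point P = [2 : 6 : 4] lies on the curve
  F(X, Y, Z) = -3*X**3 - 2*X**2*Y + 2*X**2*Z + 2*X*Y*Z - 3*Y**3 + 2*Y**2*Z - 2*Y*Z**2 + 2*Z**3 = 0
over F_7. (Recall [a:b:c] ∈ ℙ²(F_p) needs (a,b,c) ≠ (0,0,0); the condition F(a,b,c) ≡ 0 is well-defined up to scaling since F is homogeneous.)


F(2,6,4) ≡ 3 (mod 7); P is NOT on the curve.

Evaluate F(2, 6, 4) term-by-term (mod 7).
  -3*X**3 ↦ -3·8·1·1 = -24
  -2*X**2*Y ↦ -2·4·6·1 = -48
  2*X**2*Z ↦ 2·4·1·4 = 32
  2*X*Y*Z ↦ 2·2·6·4 = 96
  -3*Y**3 ↦ -3·1·216·1 = -648
  2*Y**2*Z ↦ 2·1·36·4 = 288
  -2*Y*Z**2 ↦ -2·1·6·16 = -192
  2*Z**3 ↦ 2·1·1·64 = 128
Sum: F(2, 6, 4) = (-24) + (-48) + (32) + (96) + (-648) + (288) + (-192) + (128) = -368.
Reducing mod 7: -368 ≡ 3 (mod 7).
Since F(a, b, c) ≡ 3 ≠ 0 (mod 7), P does NOT lie on the curve.


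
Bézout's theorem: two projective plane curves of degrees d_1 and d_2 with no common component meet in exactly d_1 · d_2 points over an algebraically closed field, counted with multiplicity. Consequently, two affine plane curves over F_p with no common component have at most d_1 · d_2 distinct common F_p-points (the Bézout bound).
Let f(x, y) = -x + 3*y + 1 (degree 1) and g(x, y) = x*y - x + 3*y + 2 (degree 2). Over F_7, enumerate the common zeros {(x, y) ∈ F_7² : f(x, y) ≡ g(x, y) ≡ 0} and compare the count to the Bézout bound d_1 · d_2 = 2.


Common zeros: ∅; count = 0; Bézout bound = 2.

deg(f) = 1, deg(g) = 2, so Bézout bound = 2.
Scan x ∈ F_7. For each x, list the y ∈ F_7 with f(x, y) ≡ 0 and those with g(x, y) ≡ 0 (mod 7); the common zeros in that column are the intersection.
  x = 0: f ≡ 0 at y ∈ {2}; g ≡ 0 at y ∈ {4}; common: ∅.
  x = 1: f ≡ 0 at y ∈ {0}; g ≡ 0 at y ∈ {5}; common: ∅.
  x = 2: f ≡ 0 at y ∈ {5}; g ≡ 0 at y ∈ {0}; common: ∅.
  x = 3: f ≡ 0 at y ∈ {3}; g ≡ 0 at y ∈ {6}; common: ∅.
  x = 4: f ≡ 0 at y ∈ {1}; g ≡ 0 at y ∈ ∅; common: ∅.
  x = 5: f ≡ 0 at y ∈ {6}; g ≡ 0 at y ∈ {3}; common: ∅.
  x = 6: f ≡ 0 at y ∈ {4}; g ≡ 0 at y ∈ {2}; common: ∅.
Collecting: common zeros = ∅, so the count is 0.
Comparison with the Bézout bound: 0 ≤ 2 = deg(f)·deg(g), as expected for curves with no common component (the affine F_7-count falls short of the bound because intersections may lie at infinity, over extension fields, or carry multiplicity).
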